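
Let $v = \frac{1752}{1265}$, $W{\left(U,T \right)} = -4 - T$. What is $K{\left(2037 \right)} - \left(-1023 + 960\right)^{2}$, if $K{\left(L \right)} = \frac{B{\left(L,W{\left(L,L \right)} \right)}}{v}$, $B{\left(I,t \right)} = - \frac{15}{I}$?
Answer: $- \frac{4721560477}{1189608} \approx -3969.0$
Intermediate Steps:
$v = \frac{1752}{1265}$ ($v = 1752 \cdot \frac{1}{1265} = \frac{1752}{1265} \approx 1.385$)
$K{\left(L \right)} = - \frac{6325}{584 L}$ ($K{\left(L \right)} = \frac{\left(-15\right) \frac{1}{L}}{\frac{1752}{1265}} = - \frac{15}{L} \frac{1265}{1752} = - \frac{6325}{584 L}$)
$K{\left(2037 \right)} - \left(-1023 + 960\right)^{2} = - \frac{6325}{584 \cdot 2037} - \left(-1023 + 960\right)^{2} = \left(- \frac{6325}{584}\right) \frac{1}{2037} - \left(-63\right)^{2} = - \frac{6325}{1189608} - 3969 = - \frac{4721560477}{1189608}$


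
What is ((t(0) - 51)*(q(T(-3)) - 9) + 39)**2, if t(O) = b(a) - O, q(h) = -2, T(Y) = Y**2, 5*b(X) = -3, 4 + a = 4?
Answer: 9199089/25 ≈ 3.6796e+5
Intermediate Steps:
a = 0 (a = -4 + 4 = 0)
b(X) = -3/5 (b(X) = (1/5)*(-3) = -3/5)
t(O) = -3/5 - O
((t(0) - 51)*(q(T(-3)) - 9) + 39)**2 = (((-3/5 - 1*0) - 51)*(-2 - 9) + 39)**2 = (((-3/5 + 0) - 51)*(-11) + 39)**2 = ((-3/5 - 51)*(-11) + 39)**2 = (-258/5*(-11) + 39)**2 = (2838/5 + 39)**2 = (3033/5)**2 = 9199089/25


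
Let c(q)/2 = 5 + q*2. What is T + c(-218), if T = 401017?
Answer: 400155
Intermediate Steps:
c(q) = 10 + 4*q (c(q) = 2*(5 + q*2) = 2*(5 + 2*q) = 10 + 4*q)
T + c(-218) = 401017 + (10 + 4*(-218)) = 401017 + (10 - 872) = 401017 - 862 = 400155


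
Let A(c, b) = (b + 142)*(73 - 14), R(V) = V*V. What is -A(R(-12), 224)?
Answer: -21594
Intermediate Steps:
R(V) = V**2
A(c, b) = 8378 + 59*b (A(c, b) = (142 + b)*59 = 8378 + 59*b)
-A(R(-12), 224) = -(8378 + 59*224) = -(8378 + 13216) = -1*21594 = -21594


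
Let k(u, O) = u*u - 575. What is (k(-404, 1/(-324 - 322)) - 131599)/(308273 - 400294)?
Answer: -1826/5413 ≈ -0.33734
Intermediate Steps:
k(u, O) = -575 + u² (k(u, O) = u² - 575 = -575 + u²)
(k(-404, 1/(-324 - 322)) - 131599)/(308273 - 400294) = ((-575 + (-404)²) - 131599)/(308273 - 400294) = ((-575 + 163216) - 131599)/(-92021) = (162641 - 131599)*(-1/92021) = 31042*(-1/92021) = -1826/5413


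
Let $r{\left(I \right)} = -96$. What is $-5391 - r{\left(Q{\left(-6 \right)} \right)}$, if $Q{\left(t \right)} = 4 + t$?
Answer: $-5295$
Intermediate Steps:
$-5391 - r{\left(Q{\left(-6 \right)} \right)} = -5391 - -96 = -5391 + 96 = -5295$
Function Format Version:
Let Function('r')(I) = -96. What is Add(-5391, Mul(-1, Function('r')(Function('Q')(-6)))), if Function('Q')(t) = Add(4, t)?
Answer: -5295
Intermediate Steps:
Add(-5391, Mul(-1, Function('r')(Function('Q')(-6)))) = Add(-5391, Mul(-1, -96)) = Add(-5391, 96) = -5295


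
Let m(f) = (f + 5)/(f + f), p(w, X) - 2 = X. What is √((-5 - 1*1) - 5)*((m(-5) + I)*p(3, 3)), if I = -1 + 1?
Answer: 0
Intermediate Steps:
p(w, X) = 2 + X
I = 0
m(f) = (5 + f)/(2*f) (m(f) = (5 + f)/((2*f)) = (5 + f)*(1/(2*f)) = (5 + f)/(2*f))
√((-5 - 1*1) - 5)*((m(-5) + I)*p(3, 3)) = √((-5 - 1*1) - 5)*(((½)*(5 - 5)/(-5) + 0)*(2 + 3)) = √((-5 - 1) - 5)*(((½)*(-⅕)*0 + 0)*5) = √(-6 - 5)*((0 + 0)*5) = √(-11)*(0*5) = (I*√11)*0 = 0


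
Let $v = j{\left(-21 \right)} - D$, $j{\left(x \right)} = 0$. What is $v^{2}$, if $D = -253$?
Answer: $64009$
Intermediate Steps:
$v = 253$ ($v = 0 - -253 = 0 + 253 = 253$)
$v^{2} = 253^{2} = 64009$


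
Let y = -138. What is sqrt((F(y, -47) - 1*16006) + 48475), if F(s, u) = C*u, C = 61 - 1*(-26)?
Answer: 2*sqrt(7095) ≈ 168.46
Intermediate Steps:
C = 87 (C = 61 + 26 = 87)
F(s, u) = 87*u
sqrt((F(y, -47) - 1*16006) + 48475) = sqrt((87*(-47) - 1*16006) + 48475) = sqrt((-4089 - 16006) + 48475) = sqrt(-20095 + 48475) = sqrt(28380) = 2*sqrt(7095)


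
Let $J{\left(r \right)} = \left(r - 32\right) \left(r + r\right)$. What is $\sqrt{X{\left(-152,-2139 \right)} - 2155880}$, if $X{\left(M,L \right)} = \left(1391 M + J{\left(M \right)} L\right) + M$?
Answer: $2 i \sqrt{30503642} \approx 11046.0 i$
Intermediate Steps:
$J{\left(r \right)} = 2 r \left(-32 + r\right)$ ($J{\left(r \right)} = \left(-32 + r\right) 2 r = 2 r \left(-32 + r\right)$)
$X{\left(M,L \right)} = 1392 M + 2 L M \left(-32 + M\right)$ ($X{\left(M,L \right)} = \left(1391 M + 2 M \left(-32 + M\right) L\right) + M = \left(1391 M + 2 L M \left(-32 + M\right)\right) + M = 1392 M + 2 L M \left(-32 + M\right)$)
$\sqrt{X{\left(-152,-2139 \right)} - 2155880} = \sqrt{2 \left(-152\right) \left(696 - 2139 \left(-32 - 152\right)\right) - 2155880} = \sqrt{2 \left(-152\right) \left(696 - -393576\right) - 2155880} = \sqrt{2 \left(-152\right) \left(696 + 393576\right) - 2155880} = \sqrt{2 \left(-152\right) 394272 - 2155880} = \sqrt{-119858688 - 2155880} = \sqrt{-122014568} = 2 i \sqrt{30503642}$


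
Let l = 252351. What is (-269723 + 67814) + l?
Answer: 50442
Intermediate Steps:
(-269723 + 67814) + l = (-269723 + 67814) + 252351 = -201909 + 252351 = 50442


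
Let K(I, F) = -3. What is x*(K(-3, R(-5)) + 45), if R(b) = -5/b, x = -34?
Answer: -1428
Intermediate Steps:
x*(K(-3, R(-5)) + 45) = -34*(-3 + 45) = -34*42 = -1428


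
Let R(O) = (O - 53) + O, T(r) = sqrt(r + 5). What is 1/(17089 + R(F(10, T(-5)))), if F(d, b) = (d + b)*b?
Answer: 1/17036 ≈ 5.8699e-5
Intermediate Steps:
T(r) = sqrt(5 + r)
F(d, b) = b*(b + d) (F(d, b) = (b + d)*b = b*(b + d))
R(O) = -53 + 2*O (R(O) = (-53 + O) + O = -53 + 2*O)
1/(17089 + R(F(10, T(-5)))) = 1/(17089 + (-53 + 2*(sqrt(5 - 5)*(sqrt(5 - 5) + 10)))) = 1/(17089 + (-53 + 2*(sqrt(0)*(sqrt(0) + 10)))) = 1/(17089 + (-53 + 2*(0*(0 + 10)))) = 1/(17089 + (-53 + 2*(0*10))) = 1/(17089 + (-53 + 2*0)) = 1/(17089 + (-53 + 0)) = 1/(17089 - 53) = 1/17036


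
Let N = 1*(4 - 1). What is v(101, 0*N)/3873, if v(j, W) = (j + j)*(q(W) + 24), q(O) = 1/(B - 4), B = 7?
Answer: 14746/11619 ≈ 1.2691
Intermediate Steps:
N = 3 (N = 1*3 = 3)
q(O) = 1/3 (q(O) = 1/(7 - 4) = 1/3)
v(j, W) = 146*j/3 (v(j, W) = (j + j)*(1/3 + 24) = (2*j)*(73/3) = 146*j/3)
v(101, 0*N)/3873 = ((146/3)*101)/3873 = (14746/3)*(1/3873) = 14746/11619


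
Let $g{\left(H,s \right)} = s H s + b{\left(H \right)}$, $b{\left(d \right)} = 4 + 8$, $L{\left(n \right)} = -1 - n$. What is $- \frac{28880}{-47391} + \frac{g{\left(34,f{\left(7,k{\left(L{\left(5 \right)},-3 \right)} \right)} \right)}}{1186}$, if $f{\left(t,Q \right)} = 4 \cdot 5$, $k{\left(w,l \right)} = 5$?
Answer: $\frac{339668986}{28102863} \approx 12.087$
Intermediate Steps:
$b{\left(d \right)} = 12$
$f{\left(t,Q \right)} = 20$
$g{\left(H,s \right)} = 12 + H s^{2}$ ($g{\left(H,s \right)} = s H s + 12 = H s s + 12 = H s^{2} + 12 = 12 + H s^{2}$)
$- \frac{28880}{-47391} + \frac{g{\left(34,f{\left(7,k{\left(L{\left(5 \right)},-3 \right)} \right)} \right)}}{1186} = - \frac{28880}{-47391} + \frac{12 + 34 \cdot 20^{2}}{1186} = \left(-28880\right) \left(- \frac{1}{47391}\right) + \left(12 + 34 \cdot 400\right) \frac{1}{1186} = \frac{28880}{47391} + \left(12 + 13600\right) \frac{1}{1186} = \frac{28880}{47391} + 13612 \cdot \frac{1}{1186} = \frac{28880}{47391} + \frac{6806}{593} = \frac{339668986}{28102863}$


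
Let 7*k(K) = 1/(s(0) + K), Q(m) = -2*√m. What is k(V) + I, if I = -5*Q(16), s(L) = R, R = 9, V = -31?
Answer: 6159/154 ≈ 39.994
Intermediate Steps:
s(L) = 9
I = 40 (I = -(-10)*√16 = -(-10)*4 = -5*(-8) = 40)
k(K) = 1/(7*(9 + K))
k(V) + I = 1/(7*(9 - 31)) + 40 = (⅐)/(-22) + 40 = (⅐)*(-1/22) + 40 = -1/154 + 40 = 6159/154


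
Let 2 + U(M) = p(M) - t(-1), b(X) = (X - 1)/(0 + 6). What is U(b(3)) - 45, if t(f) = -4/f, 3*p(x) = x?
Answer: -458/9 ≈ -50.889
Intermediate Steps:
p(x) = x/3
b(X) = -1/6 + X/6 (b(X) = (-1 + X)/6 = (-1 + X)*(1/6) = -1/6 + X/6)
U(M) = -6 + M/3 (U(M) = -2 + (M/3 - (-4)/(-1)) = -2 + (M/3 - (-4)*(-1)) = -2 + (M/3 - 1*4) = -2 + (M/3 - 4) = -2 + (-4 + M/3) = -6 + M/3)
U(b(3)) - 45 = (-6 + (-1/6 + (1/6)*3)/3) - 45 = (-6 + (-1/6 + 1/2)/3) - 45 = (-6 + (1/3)*(1/3)) - 45 = (-6 + 1/9) - 45 = -53/9 - 45 = -458/9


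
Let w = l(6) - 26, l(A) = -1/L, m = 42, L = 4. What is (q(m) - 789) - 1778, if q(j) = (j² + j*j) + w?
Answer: 3739/4 ≈ 934.75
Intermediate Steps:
l(A) = -¼ (l(A) = -1/4 = -1*¼ = -¼)
w = -105/4 (w = -¼ - 26 = -105/4 ≈ -26.250)
q(j) = -105/4 + 2*j² (q(j) = (j² + j*j) - 105/4 = (j² + j²) - 105/4 = 2*j² - 105/4 = -105/4 + 2*j²)
(q(m) - 789) - 1778 = ((-105/4 + 2*42²) - 789) - 1778 = ((-105/4 + 2*1764) - 789) - 1778 = ((-105/4 + 3528) - 789) - 1778 = (14007/4 - 789) - 1778 = 10851/4 - 1778 = 3739/4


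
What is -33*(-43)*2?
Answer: 2838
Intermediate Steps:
-33*(-43)*2 = -(-1419)*2 = -1*(-2838) = 2838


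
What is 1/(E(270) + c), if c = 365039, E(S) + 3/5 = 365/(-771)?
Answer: 3855/1407221207 ≈ 2.7394e-6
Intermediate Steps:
E(S) = -4138/3855 (E(S) = -3/5 + 365/(-771) = -3/5 + 365*(-1/771) = -3/5 - 365/771 = -4138/3855)
1/(E(270) + c) = 1/(-4138/3855 + 365039) = 1/(1407221207/3855) = 3855/1407221207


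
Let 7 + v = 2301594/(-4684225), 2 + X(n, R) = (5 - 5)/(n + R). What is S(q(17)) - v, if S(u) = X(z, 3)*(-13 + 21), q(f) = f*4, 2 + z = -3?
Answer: -39856431/4684225 ≈ -8.5087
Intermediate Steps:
z = -5 (z = -2 - 3 = -5)
q(f) = 4*f
X(n, R) = -2 (X(n, R) = -2 + (5 - 5)/(n + R) = -2 + 0/(R + n) = -2 + 0 = -2)
S(u) = -16 (S(u) = -2*(-13 + 21) = -2*8 = -16)
v = -35091169/4684225 (v = -7 + 2301594/(-4684225) = -7 + 2301594*(-1/4684225) = -7 - 2301594/4684225 = -35091169/4684225 ≈ -7.4913)
S(q(17)) - v = -16 - 1*(-35091169/4684225) = -16 + 35091169/4684225 = -39856431/4684225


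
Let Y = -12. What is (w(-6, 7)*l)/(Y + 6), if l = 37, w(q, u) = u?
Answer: -259/6 ≈ -43.167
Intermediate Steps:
(w(-6, 7)*l)/(Y + 6) = (7*37)/(-12 + 6) = 259/(-6) = 259*(-⅙) = -259/6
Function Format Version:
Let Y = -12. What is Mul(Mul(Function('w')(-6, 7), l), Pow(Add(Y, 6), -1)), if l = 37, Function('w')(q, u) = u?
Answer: Rational(-259, 6) ≈ -43.167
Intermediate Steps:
Mul(Mul(Function('w')(-6, 7), l), Pow(Add(Y, 6), -1)) = Mul(Mul(7, 37), Pow(Add(-12, 6), -1)) = Mul(259, Pow(-6, -1)) = Mul(259, Rational(-1, 6)) = Rational(-259, 6)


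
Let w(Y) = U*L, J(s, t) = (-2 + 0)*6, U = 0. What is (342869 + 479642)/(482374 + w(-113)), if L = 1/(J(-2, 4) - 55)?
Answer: 822511/482374 ≈ 1.7051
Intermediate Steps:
J(s, t) = -12 (J(s, t) = -2*6 = -12)
L = -1/67 (L = 1/(-12 - 55) = 1/(-67) = -1/67 ≈ -0.014925)
w(Y) = 0 (w(Y) = 0*(-1/67) = 0)
(342869 + 479642)/(482374 + w(-113)) = (342869 + 479642)/(482374 + 0) = 822511/482374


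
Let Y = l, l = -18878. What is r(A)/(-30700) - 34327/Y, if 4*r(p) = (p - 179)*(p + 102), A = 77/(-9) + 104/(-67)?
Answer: 103251517358491/52682817137850 ≈ 1.9599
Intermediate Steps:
A = -6095/603 (A = 77*(-⅑) + 104*(-1/67) = -77/9 - 104/67 = -6095/603 ≈ -10.108)
Y = -18878
r(p) = (-179 + p)*(102 + p)/4 (r(p) = ((p - 179)*(p + 102))/4 = ((-179 + p)*(102 + p))/4 = (-179 + p)*(102 + p)/4)
r(A)/(-30700) - 34327/Y = (-9129/2 - 77/4*(-6095/603) + (-6095/603)²/4)/(-30700) - 34327/(-18878) = (-9129/2 + 469315/2412 + (¼)*(37149025/363609))*(-1/30700) - 34327*(-1/18878) = (-9129/2 + 469315/2412 + 37149025/1454436)*(-1/30700) + 34327/18878 = -1579656788/363609*(-1/30700) + 34327/18878 = 394914197/2790699075 + 34327/18878 = 103251517358491/52682817137850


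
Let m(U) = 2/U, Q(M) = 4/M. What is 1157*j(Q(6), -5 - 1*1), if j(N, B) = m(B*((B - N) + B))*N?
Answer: 1157/57 ≈ 20.298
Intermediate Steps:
j(N, B) = 2*N/(B*(-N + 2*B)) (j(N, B) = (2/((B*((B - N) + B))))*N = (2/((B*(-N + 2*B))))*N = (2*(1/(B*(-N + 2*B))))*N = (2/(B*(-N + 2*B)))*N = 2*N/(B*(-N + 2*B)))
1157*j(Q(6), -5 - 1*1) = 1157*(2*(4/6)/((-5 - 1*1)*(-4/6 + 2*(-5 - 1*1)))) = 1157*(2*(4*(⅙))/((-5 - 1)*(-4/6 + 2*(-5 - 1)))) = 1157*(2*(⅔)/(-6*(-1*⅔ + 2*(-6)))) = 1157*(2*(⅔)*(-⅙)/(-⅔ - 12)) = 1157*(2*(⅔)*(-⅙)/(-38/3)) = 1157*(2*(⅔)*(-⅙)*(-3/38)) = 1157*(1/57) = 1157/57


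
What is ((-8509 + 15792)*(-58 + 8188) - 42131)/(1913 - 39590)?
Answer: -59168659/37677 ≈ -1570.4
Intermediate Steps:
((-8509 + 15792)*(-58 + 8188) - 42131)/(1913 - 39590) = (7283*8130 - 42131)/(-37677) = (59210790 - 42131)*(-1/37677) = 59168659*(-1/37677) = -59168659/37677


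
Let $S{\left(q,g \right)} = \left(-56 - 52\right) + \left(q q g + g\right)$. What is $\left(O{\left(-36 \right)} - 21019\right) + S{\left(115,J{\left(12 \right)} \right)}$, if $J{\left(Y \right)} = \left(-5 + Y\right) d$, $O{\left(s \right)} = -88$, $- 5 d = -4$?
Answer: $\frac{264253}{5} \approx 52851.0$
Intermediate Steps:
$d = \frac{4}{5}$ ($d = \left(- \frac{1}{5}\right) \left(-4\right) = \frac{4}{5} \approx 0.8$)
$J{\left(Y \right)} = -4 + \frac{4 Y}{5}$ ($J{\left(Y \right)} = \left(-5 + Y\right) \frac{4}{5} = -4 + \frac{4 Y}{5}$)
$S{\left(q,g \right)} = -108 + g + g q^{2}$ ($S{\left(q,g \right)} = -108 + \left(q^{2} g + g\right) = -108 + \left(g q^{2} + g\right) = -108 + \left(g + g q^{2}\right) = -108 + g + g q^{2}$)
$\left(O{\left(-36 \right)} - 21019\right) + S{\left(115,J{\left(12 \right)} \right)} = \left(-88 - 21019\right) + \left(-108 + \left(-4 + \frac{4}{5} \cdot 12\right) + \left(-4 + \frac{4}{5} \cdot 12\right) 115^{2}\right) = -21107 + \left(-108 + \left(-4 + \frac{48}{5}\right) + \left(-4 + \frac{48}{5}\right) 13225\right) = -21107 + \left(-108 + \frac{28}{5} + \frac{28}{5} \cdot 13225\right) = -21107 + \left(-108 + \frac{28}{5} + 74060\right) = -21107 + \frac{369788}{5} = \frac{264253}{5}$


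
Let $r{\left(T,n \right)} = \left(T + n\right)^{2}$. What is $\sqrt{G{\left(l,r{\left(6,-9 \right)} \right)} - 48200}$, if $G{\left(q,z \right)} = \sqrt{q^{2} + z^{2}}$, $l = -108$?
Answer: $\sqrt{-48200 + 9 \sqrt{145}} \approx 219.3 i$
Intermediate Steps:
$\sqrt{G{\left(l,r{\left(6,-9 \right)} \right)} - 48200} = \sqrt{\sqrt{\left(-108\right)^{2} + \left(\left(6 - 9\right)^{2}\right)^{2}} - 48200} = \sqrt{\sqrt{11664 + \left(\left(-3\right)^{2}\right)^{2}} - 48200} = \sqrt{\sqrt{11664 + 9^{2}} - 48200} = \sqrt{\sqrt{11664 + 81} - 48200} = \sqrt{\sqrt{11745} - 48200} = \sqrt{9 \sqrt{145} - 48200} = \sqrt{-48200 + 9 \sqrt{145}}$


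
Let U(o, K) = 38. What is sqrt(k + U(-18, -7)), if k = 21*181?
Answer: sqrt(3839) ≈ 61.960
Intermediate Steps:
k = 3801
sqrt(k + U(-18, -7)) = sqrt(3801 + 38) = sqrt(3839)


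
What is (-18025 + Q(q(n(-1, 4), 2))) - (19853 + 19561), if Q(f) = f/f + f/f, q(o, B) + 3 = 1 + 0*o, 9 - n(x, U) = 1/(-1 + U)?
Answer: -57437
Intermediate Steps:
n(x, U) = 9 - 1/(-1 + U)
q(o, B) = -2 (q(o, B) = -3 + (1 + 0*o) = -3 + (1 + 0) = -3 + 1 = -2)
Q(f) = 2 (Q(f) = 1 + 1 = 2)
(-18025 + Q(q(n(-1, 4), 2))) - (19853 + 19561) = (-18025 + 2) - (19853 + 19561) = -18023 - 1*39414 = -18023 - 39414 = -57437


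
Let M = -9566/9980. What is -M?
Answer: 4783/4990 ≈ 0.95852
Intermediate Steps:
M = -4783/4990 (M = -9566*1/9980 = -4783/4990 ≈ -0.95852)
-M = -1*(-4783/4990) = 4783/4990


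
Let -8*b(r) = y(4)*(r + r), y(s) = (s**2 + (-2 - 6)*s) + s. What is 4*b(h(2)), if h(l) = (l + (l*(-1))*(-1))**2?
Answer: 192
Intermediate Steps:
h(l) = 4*l**2 (h(l) = (l - l*(-1))**2 = (l + l)**2 = (2*l)**2 = 4*l**2)
y(s) = s**2 - 7*s (y(s) = (s**2 - 8*s) + s = s**2 - 7*s)
b(r) = 3*r (b(r) = -4*(-7 + 4)*(r + r)/8 = -4*(-3)*2*r/8 = -(-3)*2*r/2 = -(-3)*r = 3*r)
4*b(h(2)) = 4*(3*(4*2**2)) = 4*(3*(4*4)) = 4*(3*16) = 4*48 = 192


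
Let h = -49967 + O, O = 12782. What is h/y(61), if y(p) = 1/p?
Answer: -2268285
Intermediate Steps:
h = -37185 (h = -49967 + 12782 = -37185)
h/y(61) = -37185/(1/61) = -37185/1/61 = -37185*61 = -2268285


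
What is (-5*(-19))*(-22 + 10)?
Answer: -1140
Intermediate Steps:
(-5*(-19))*(-22 + 10) = 95*(-12) = -1140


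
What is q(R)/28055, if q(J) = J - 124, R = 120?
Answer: -4/28055 ≈ -0.00014258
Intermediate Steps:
q(J) = -124 + J
q(R)/28055 = (-124 + 120)/28055 = -4*1/28055 = -4/28055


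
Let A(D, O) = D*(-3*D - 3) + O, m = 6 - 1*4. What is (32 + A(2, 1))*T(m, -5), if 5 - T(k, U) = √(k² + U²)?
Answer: 75 - 15*√29 ≈ -5.7775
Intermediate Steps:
m = 2 (m = 6 - 4 = 2)
T(k, U) = 5 - √(U² + k²) (T(k, U) = 5 - √(k² + U²) = 5 - √(U² + k²))
A(D, O) = O + D*(-3 - 3*D) (A(D, O) = D*(-3 - 3*D) + O = O + D*(-3 - 3*D))
(32 + A(2, 1))*T(m, -5) = (32 + (1 - 3*2 - 3*2²))*(5 - √((-5)² + 2²)) = (32 + (1 - 6 - 3*4))*(5 - √(25 + 4)) = (32 + (1 - 6 - 12))*(5 - √29) = (32 - 17)*(5 - √29) = 15*(5 - √29) = 75 - 15*√29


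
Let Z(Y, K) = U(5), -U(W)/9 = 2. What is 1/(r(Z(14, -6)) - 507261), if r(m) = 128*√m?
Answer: -169087/85771339011 - 128*I*√2/85771339011 ≈ -1.9714e-6 - 2.1105e-9*I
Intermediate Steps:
U(W) = -18 (U(W) = -9*2 = -18)
Z(Y, K) = -18
1/(r(Z(14, -6)) - 507261) = 1/(128*√(-18) - 507261) = 1/(128*(3*I*√2) - 507261) = 1/(384*I*√2 - 507261) = 1/(-507261 + 384*I*√2)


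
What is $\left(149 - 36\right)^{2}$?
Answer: $12769$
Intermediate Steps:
$\left(149 - 36\right)^{2} = 113^{2} = 12769$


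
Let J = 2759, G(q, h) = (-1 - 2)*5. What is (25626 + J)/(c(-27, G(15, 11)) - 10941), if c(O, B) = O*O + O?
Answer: -28385/10239 ≈ -2.7722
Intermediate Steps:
G(q, h) = -15 (G(q, h) = -3*5 = -15)
c(O, B) = O + O² (c(O, B) = O² + O = O + O²)
(25626 + J)/(c(-27, G(15, 11)) - 10941) = (25626 + 2759)/(-27*(1 - 27) - 10941) = 28385/(-27*(-26) - 10941) = 28385/(702 - 10941) = 28385/(-10239) = 28385*(-1/10239) = -28385/10239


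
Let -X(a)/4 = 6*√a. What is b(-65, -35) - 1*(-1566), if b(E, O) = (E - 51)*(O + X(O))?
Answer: 5626 + 2784*I*√35 ≈ 5626.0 + 16470.0*I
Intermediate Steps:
X(a) = -24*√a
b(E, O) = (-51 + E)*(O - 24*√O) (b(E, O) = (E - 51)*(O - 24*√O) = (-51 + E)*(O - 24*√O))
b(-65, -35) - 1*(-1566) = (-51*(-35) + 1224*√(-35) - 65*(-35) - 24*(-65)*√(-35)) - 1*(-1566) = (1785 + 1224*(I*√35) + 2275 - 24*(-65)*I*√35) + 1566 = (1785 + 1224*I*√35 + 2275 + 1560*I*√35) + 1566 = (4060 + 2784*I*√35) + 1566 = 5626 + 2784*I*√35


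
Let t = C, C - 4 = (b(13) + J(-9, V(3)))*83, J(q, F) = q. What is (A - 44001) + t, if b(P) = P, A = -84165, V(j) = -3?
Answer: -127830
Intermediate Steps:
C = 336 (C = 4 + (13 - 9)*83 = 4 + 4*83 = 4 + 332 = 336)
t = 336
(A - 44001) + t = (-84165 - 44001) + 336 = -128166 + 336 = -127830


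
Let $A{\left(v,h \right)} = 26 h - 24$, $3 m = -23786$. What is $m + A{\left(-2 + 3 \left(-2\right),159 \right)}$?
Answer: $- \frac{11456}{3} \approx -3818.7$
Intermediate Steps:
$m = - \frac{23786}{3}$ ($m = \frac{1}{3} \left(-23786\right) = - \frac{23786}{3} \approx -7928.7$)
$A{\left(v,h \right)} = -24 + 26 h$
$m + A{\left(-2 + 3 \left(-2\right),159 \right)} = - \frac{23786}{3} + \left(-24 + 26 \cdot 159\right) = - \frac{23786}{3} + \left(-24 + 4134\right) = - \frac{23786}{3} + 4110 = - \frac{11456}{3}$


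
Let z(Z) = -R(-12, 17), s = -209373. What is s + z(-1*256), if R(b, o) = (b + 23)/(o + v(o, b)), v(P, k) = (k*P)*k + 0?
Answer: -516104456/2465 ≈ -2.0937e+5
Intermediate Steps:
v(P, k) = P*k² (v(P, k) = (P*k)*k + 0 = P*k² + 0 = P*k²)
R(b, o) = (23 + b)/(o + o*b²) (R(b, o) = (b + 23)/(o + o*b²) = (23 + b)/(o + o*b²))
z(Z) = -11/2465 (z(Z) = -(23 - 12)/(17*(1 + (-12)²)) = -11/(17*(1 + 144)) = -11/(17*145) = -1*11/2465 = -11/2465)
s + z(-1*256) = -209373 - 11/2465 = -516104456/2465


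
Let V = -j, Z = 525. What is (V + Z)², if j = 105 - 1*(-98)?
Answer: 103684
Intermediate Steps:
j = 203 (j = 105 + 98 = 203)
V = -203 (V = -1*203 = -203)
(V + Z)² = (-203 + 525)² = 322² = 103684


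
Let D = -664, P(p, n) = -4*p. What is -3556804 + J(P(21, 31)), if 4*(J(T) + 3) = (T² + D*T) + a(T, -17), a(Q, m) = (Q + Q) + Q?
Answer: -3541162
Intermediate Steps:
a(Q, m) = 3*Q (a(Q, m) = 2*Q + Q = 3*Q)
J(T) = -3 - 661*T/4 + T²/4 (J(T) = -3 + ((T² - 664*T) + 3*T)/4 = -3 + (T² - 661*T)/4 = -3 + (-661*T/4 + T²/4) = -3 - 661*T/4 + T²/4)
-3556804 + J(P(21, 31)) = -3556804 + (-3 - (-661)*21 + (-4*21)²/4) = -3556804 + (-3 - 661/4*(-84) + (¼)*(-84)²) = -3556804 + (-3 + 13881 + (¼)*7056) = -3556804 + (-3 + 13881 + 1764) = -3556804 + 15642 = -3541162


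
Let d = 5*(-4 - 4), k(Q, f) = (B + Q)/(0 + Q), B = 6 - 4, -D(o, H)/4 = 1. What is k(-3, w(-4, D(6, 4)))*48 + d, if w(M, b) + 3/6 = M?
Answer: -24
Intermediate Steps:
D(o, H) = -4 (D(o, H) = -4*1 = -4)
w(M, b) = -1/2 + M
B = 2
k(Q, f) = (2 + Q)/Q (k(Q, f) = (2 + Q)/(0 + Q) = (2 + Q)/Q)
d = -40 (d = 5*(-8) = -40)
k(-3, w(-4, D(6, 4)))*48 + d = ((2 - 3)/(-3))*48 - 40 = -1/3*(-1)*48 - 40 = (1/3)*48 - 40 = 16 - 40 = -24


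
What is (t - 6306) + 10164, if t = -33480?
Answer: -29622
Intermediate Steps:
(t - 6306) + 10164 = (-33480 - 6306) + 10164 = -39786 + 10164 = -29622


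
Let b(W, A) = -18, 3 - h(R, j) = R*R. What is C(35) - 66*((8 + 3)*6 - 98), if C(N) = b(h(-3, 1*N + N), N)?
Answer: 2094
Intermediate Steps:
h(R, j) = 3 - R**2 (h(R, j) = 3 - R*R = 3 - R**2)
C(N) = -18
C(35) - 66*((8 + 3)*6 - 98) = -18 - 66*((8 + 3)*6 - 98) = -18 - 66*(11*6 - 98) = -18 - 66*(66 - 98) = -18 - 66*(-32) = -18 + 2112 = 2094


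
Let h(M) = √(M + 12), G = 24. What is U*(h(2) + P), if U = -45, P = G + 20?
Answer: -1980 - 45*√14 ≈ -2148.4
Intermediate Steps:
h(M) = √(12 + M)
P = 44 (P = 24 + 20 = 44)
U*(h(2) + P) = -45*(√(12 + 2) + 44) = -45*(√14 + 44) = -45*(44 + √14) = -1980 - 45*√14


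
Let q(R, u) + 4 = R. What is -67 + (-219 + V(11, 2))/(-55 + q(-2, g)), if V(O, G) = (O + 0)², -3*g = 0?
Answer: -3989/61 ≈ -65.393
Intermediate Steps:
g = 0 (g = -⅓*0 = 0)
V(O, G) = O²
q(R, u) = -4 + R
-67 + (-219 + V(11, 2))/(-55 + q(-2, g)) = -67 + (-219 + 11²)/(-55 + (-4 - 2)) = -67 + (-219 + 121)/(-55 - 6) = -67 - 98/(-61) = -67 - 98*(-1/61) = -67 + 98/61 = -3989/61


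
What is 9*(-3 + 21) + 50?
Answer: 212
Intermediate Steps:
9*(-3 + 21) + 50 = 9*18 + 50 = 162 + 50 = 212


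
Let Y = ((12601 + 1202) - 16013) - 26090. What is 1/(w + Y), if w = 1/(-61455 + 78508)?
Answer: -17053/482599899 ≈ -3.5336e-5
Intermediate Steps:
Y = -28300 (Y = (13803 - 16013) - 26090 = -2210 - 26090 = -28300)
w = 1/17053 ≈ 5.8641e-5
1/(w + Y) = 1/(1/17053 - 28300) = 1/(-482599899/17053) = -17053/482599899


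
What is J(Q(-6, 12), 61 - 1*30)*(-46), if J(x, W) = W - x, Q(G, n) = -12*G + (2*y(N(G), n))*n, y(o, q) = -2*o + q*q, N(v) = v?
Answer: 174110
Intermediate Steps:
y(o, q) = q² - 2*o (y(o, q) = -2*o + q² = q² - 2*o)
Q(G, n) = -12*G + n*(-4*G + 2*n²) (Q(G, n) = -12*G + (2*(n² - 2*G))*n = -12*G + (-4*G + 2*n²)*n = -12*G + n*(-4*G + 2*n²))
J(Q(-6, 12), 61 - 1*30)*(-46) = ((61 - 1*30) - (-12*(-6) + 2*12³ - 4*(-6)*12))*(-46) = ((61 - 30) - (72 + 2*1728 + 288))*(-46) = (31 - (72 + 3456 + 288))*(-46) = (31 - 1*3816)*(-46) = (31 - 3816)*(-46) = -3785*(-46) = 174110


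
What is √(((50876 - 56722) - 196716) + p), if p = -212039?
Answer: I*√414601 ≈ 643.9*I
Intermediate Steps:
√(((50876 - 56722) - 196716) + p) = √(((50876 - 56722) - 196716) - 212039) = √((-5846 - 196716) - 212039) = √(-202562 - 212039) = √(-414601) = I*√414601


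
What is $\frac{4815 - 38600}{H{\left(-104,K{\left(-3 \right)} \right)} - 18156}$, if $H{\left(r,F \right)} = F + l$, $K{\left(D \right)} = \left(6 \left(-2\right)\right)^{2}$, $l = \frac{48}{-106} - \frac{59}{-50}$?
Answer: $\frac{89530250}{47729873} \approx 1.8758$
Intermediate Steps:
$l = \frac{1927}{2650}$ ($l = 48 \left(- \frac{1}{106}\right) - - \frac{59}{50} = - \frac{24}{53} + \frac{59}{50} = \frac{1927}{2650} \approx 0.72717$)
$K{\left(D \right)} = 144$ ($K{\left(D \right)} = \left(-12\right)^{2} = 144$)
$H{\left(r,F \right)} = \frac{1927}{2650} + F$ ($H{\left(r,F \right)} = F + \frac{1927}{2650} = \frac{1927}{2650} + F$)
$\frac{4815 - 38600}{H{\left(-104,K{\left(-3 \right)} \right)} - 18156} = \frac{4815 - 38600}{\left(\frac{1927}{2650} + 144\right) - 18156} = - \frac{33785}{\frac{383527}{2650} - 18156} = - \frac{33785}{- \frac{47729873}{2650}} = \left(-33785\right) \left(- \frac{2650}{47729873}\right) = \frac{89530250}{47729873}$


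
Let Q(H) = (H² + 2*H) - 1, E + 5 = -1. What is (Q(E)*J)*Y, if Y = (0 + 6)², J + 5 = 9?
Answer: 3312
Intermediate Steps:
E = -6 (E = -5 - 1 = -6)
Q(H) = -1 + H² + 2*H
J = 4 (J = -5 + 9 = 4)
Y = 36 (Y = 6² = 36)
(Q(E)*J)*Y = ((-1 + (-6)² + 2*(-6))*4)*36 = ((-1 + 36 - 12)*4)*36 = (23*4)*36 = 92*36 = 3312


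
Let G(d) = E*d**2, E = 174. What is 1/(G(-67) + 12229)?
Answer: 1/793315 ≈ 1.2605e-6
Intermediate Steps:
G(d) = 174*d**2
1/(G(-67) + 12229) = 1/(174*(-67)**2 + 12229) = 1/(174*4489 + 12229) = 1/(781086 + 12229) = 1/793315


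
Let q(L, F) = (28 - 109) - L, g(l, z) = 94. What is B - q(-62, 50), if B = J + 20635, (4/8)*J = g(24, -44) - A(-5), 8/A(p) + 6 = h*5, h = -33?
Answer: 3563998/171 ≈ 20842.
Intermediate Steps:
A(p) = -8/171 (A(p) = 8/(-6 - 33*5) = 8/(-6 - 165) = 8/(-171) = 8*(-1/171) = -8/171)
q(L, F) = -81 - L
J = 32164/171 (J = 2*(94 - 1*(-8/171)) = 2*(94 + 8/171) = 2*(16082/171) = 32164/171 ≈ 188.09)
B = 3560749/171 (B = 32164/171 + 20635 = 3560749/171 ≈ 20823.)
B - q(-62, 50) = 3560749/171 - (-81 - 1*(-62)) = 3560749/171 - (-81 + 62) = 3560749/171 - 1*(-19) = 3560749/171 + 19 = 3563998/171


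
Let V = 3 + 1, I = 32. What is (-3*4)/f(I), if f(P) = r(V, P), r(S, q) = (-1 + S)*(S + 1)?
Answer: -4/5 ≈ -0.80000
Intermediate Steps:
V = 4
r(S, q) = (1 + S)*(-1 + S) (r(S, q) = (-1 + S)*(1 + S) = (1 + S)*(-1 + S))
f(P) = 15 (f(P) = -1 + 4**2 = -1 + 16 = 15)
(-3*4)/f(I) = -3*4/15 = -12*1/15 = -4/5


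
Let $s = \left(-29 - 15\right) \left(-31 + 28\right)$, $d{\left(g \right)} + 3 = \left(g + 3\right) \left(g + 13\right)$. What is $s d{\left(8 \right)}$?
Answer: $30096$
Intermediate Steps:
$d{\left(g \right)} = -3 + \left(3 + g\right) \left(13 + g\right)$ ($d{\left(g \right)} = -3 + \left(g + 3\right) \left(g + 13\right) = -3 + \left(3 + g\right) \left(13 + g\right)$)
$s = 132$ ($s = \left(-44\right) \left(-3\right) = 132$)
$s d{\left(8 \right)} = 132 \left(36 + 8^{2} + 16 \cdot 8\right) = 132 \left(36 + 64 + 128\right) = 132 \cdot 228 = 30096$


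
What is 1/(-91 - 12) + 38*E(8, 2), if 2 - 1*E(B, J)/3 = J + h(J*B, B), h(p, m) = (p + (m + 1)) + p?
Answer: -481423/103 ≈ -4674.0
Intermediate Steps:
h(p, m) = 1 + m + 2*p (h(p, m) = (p + (1 + m)) + p = (1 + m + p) + p = 1 + m + 2*p)
E(B, J) = 3 - 3*B - 3*J - 6*B*J (E(B, J) = 6 - 3*(J + (1 + B + 2*(J*B))) = 6 - 3*(J + (1 + B + 2*(B*J))) = 6 - 3*(J + (1 + B + 2*B*J)) = 6 - 3*(1 + B + J + 2*B*J) = 6 + (-3 - 3*B - 3*J - 6*B*J) = 3 - 3*B - 3*J - 6*B*J)
1/(-91 - 12) + 38*E(8, 2) = 1/(-91 - 12) + 38*(3 - 3*8 - 3*2 - 6*8*2) = 1/(-103) + 38*(3 - 24 - 6 - 96) = -1/103 + 38*(-123) = -1/103 - 4674 = -481423/103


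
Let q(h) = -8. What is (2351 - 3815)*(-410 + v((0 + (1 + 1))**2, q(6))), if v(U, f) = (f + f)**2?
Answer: 225456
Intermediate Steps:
v(U, f) = 4*f**2 (v(U, f) = (2*f)**2 = 4*f**2)
(2351 - 3815)*(-410 + v((0 + (1 + 1))**2, q(6))) = (2351 - 3815)*(-410 + 4*(-8)**2) = -1464*(-410 + 4*64) = -1464*(-410 + 256) = -1464*(-154) = 225456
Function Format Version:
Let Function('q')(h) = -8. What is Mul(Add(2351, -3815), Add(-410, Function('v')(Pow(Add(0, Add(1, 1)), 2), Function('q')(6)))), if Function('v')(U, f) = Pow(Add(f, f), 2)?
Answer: 225456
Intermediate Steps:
Function('v')(U, f) = Mul(4, Pow(f, 2)) (Function('v')(U, f) = Pow(Mul(2, f), 2) = Mul(4, Pow(f, 2)))
Mul(Add(2351, -3815), Add(-410, Function('v')(Pow(Add(0, Add(1, 1)), 2), Function('q')(6)))) = Mul(Add(2351, -3815), Add(-410, Mul(4, Pow(-8, 2)))) = Mul(-1464, Add(-410, Mul(4, 64))) = Mul(-1464, Add(-410, 256)) = Mul(-1464, -154) = 225456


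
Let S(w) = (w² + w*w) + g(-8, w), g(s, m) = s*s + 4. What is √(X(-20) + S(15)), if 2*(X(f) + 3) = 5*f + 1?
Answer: 7*√38/2 ≈ 21.575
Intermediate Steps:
g(s, m) = 4 + s² (g(s, m) = s² + 4 = 4 + s²)
S(w) = 68 + 2*w² (S(w) = (w² + w*w) + (4 + (-8)²) = (w² + w²) + (4 + 64) = 2*w² + 68 = 68 + 2*w²)
X(f) = -5/2 + 5*f/2 (X(f) = -3 + (5*f + 1)/2 = -3 + (1 + 5*f)/2 = -3 + (½ + 5*f/2) = -5/2 + 5*f/2)
√(X(-20) + S(15)) = √((-5/2 + (5/2)*(-20)) + (68 + 2*15²)) = √((-5/2 - 50) + (68 + 2*225)) = √(-105/2 + (68 + 450)) = √(-105/2 + 518) = √(931/2) = 7*√38/2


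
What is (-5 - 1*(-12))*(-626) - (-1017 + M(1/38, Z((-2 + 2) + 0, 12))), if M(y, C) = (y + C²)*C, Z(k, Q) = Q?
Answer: -96773/19 ≈ -5093.3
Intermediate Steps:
M(y, C) = C*(y + C²)
(-5 - 1*(-12))*(-626) - (-1017 + M(1/38, Z((-2 + 2) + 0, 12))) = (-5 - 1*(-12))*(-626) - (-1017 + 12*(1/38 + 12²)) = (-5 + 12)*(-626) - (-1017 + 12*(1/38 + 144)) = 7*(-626) - (-1017 + 12*(5473/38)) = -4382 - (-1017 + 32838/19) = -4382 - 1*13515/19 = -4382 - 13515/19 = -96773/19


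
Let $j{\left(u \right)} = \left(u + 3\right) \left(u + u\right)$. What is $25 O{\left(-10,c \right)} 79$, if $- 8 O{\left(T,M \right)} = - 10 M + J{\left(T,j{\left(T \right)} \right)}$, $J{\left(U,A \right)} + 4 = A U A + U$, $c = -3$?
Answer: $48383550$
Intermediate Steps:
$j{\left(u \right)} = 2 u \left(3 + u\right)$ ($j{\left(u \right)} = \left(3 + u\right) 2 u = 2 u \left(3 + u\right)$)
$J{\left(U,A \right)} = -4 + U + U A^{2}$ ($J{\left(U,A \right)} = -4 + \left(A U A + U\right) = -4 + \left(U A^{2} + U\right) = -4 + \left(U + U A^{2}\right) = -4 + U + U A^{2}$)
$O{\left(T,M \right)} = \frac{1}{2} - \frac{T}{8} + \frac{5 M}{4} - \frac{T^{3} \left(3 + T\right)^{2}}{2}$ ($O{\left(T,M \right)} = - \frac{- 10 M + \left(-4 + T + T \left(2 T \left(3 + T\right)\right)^{2}\right)}{8} = - \frac{- 10 M + \left(-4 + T + T 4 T^{2} \left(3 + T\right)^{2}\right)}{8} = - \frac{- 10 M + \left(-4 + T + 4 T^{3} \left(3 + T\right)^{2}\right)}{8} = - \frac{-4 + T - 10 M + 4 T^{3} \left(3 + T\right)^{2}}{8} = \frac{1}{2} - \frac{T}{8} + \frac{5 M}{4} - \frac{T^{3} \left(3 + T\right)^{2}}{2}$)
$25 O{\left(-10,c \right)} 79 = 25 \left(\frac{1}{2} - - \frac{5}{4} + \frac{5}{4} \left(-3\right) - \frac{\left(-10\right)^{3} \left(3 - 10\right)^{2}}{2}\right) 79 = 25 \left(\frac{1}{2} + \frac{5}{4} - \frac{15}{4} - - 500 \left(-7\right)^{2}\right) 79 = 25 \left(\frac{1}{2} + \frac{5}{4} - \frac{15}{4} - \left(-500\right) 49\right) 79 = 25 \left(\frac{1}{2} + \frac{5}{4} - \frac{15}{4} + 24500\right) 79 = 25 \cdot 24498 \cdot 79 = 612450 \cdot 79 = 48383550$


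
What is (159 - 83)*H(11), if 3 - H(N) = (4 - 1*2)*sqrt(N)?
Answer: 228 - 152*sqrt(11) ≈ -276.13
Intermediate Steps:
H(N) = 3 - 2*sqrt(N) (H(N) = 3 - (4 - 1*2)*sqrt(N) = 3 - (4 - 2)*sqrt(N) = 3 - 2*sqrt(N))
(159 - 83)*H(11) = (159 - 83)*(3 - 2*sqrt(11)) = 76*(3 - 2*sqrt(11)) = 228 - 152*sqrt(11)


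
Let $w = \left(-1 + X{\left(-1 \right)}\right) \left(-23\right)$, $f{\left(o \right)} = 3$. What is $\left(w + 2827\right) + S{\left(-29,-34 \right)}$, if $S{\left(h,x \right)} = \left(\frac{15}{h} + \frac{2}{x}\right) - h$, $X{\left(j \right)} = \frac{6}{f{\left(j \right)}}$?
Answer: $\frac{1396385}{493} \approx 2832.4$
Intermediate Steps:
$X{\left(j \right)} = 2$ ($X{\left(j \right)} = \frac{6}{3} = 6 \cdot \frac{1}{3} = 2$)
$S{\left(h,x \right)} = - h + \frac{2}{x} + \frac{15}{h}$ ($S{\left(h,x \right)} = \left(\frac{2}{x} + \frac{15}{h}\right) - h = - h + \frac{2}{x} + \frac{15}{h}$)
$w = -23$ ($w = \left(-1 + 2\right) \left(-23\right) = 1 \left(-23\right) = -23$)
$\left(w + 2827\right) + S{\left(-29,-34 \right)} = \left(-23 + 2827\right) + \left(\left(-1\right) \left(-29\right) + \frac{2}{-34} + \frac{15}{-29}\right) = 2804 + \left(29 + 2 \left(- \frac{1}{34}\right) + 15 \left(- \frac{1}{29}\right)\right) = 2804 - - \frac{14013}{493} = 2804 + \frac{14013}{493} = \frac{1396385}{493}$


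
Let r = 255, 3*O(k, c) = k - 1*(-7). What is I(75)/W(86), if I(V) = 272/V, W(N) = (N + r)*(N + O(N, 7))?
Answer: 272/2992275 ≈ 9.0901e-5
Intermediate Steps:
O(k, c) = 7/3 + k/3 (O(k, c) = (k - 1*(-7))/3 = (k + 7)/3 = (7 + k)/3 = 7/3 + k/3)
W(N) = (255 + N)*(7/3 + 4*N/3) (W(N) = (N + 255)*(N + (7/3 + N/3)) = (255 + N)*(7/3 + 4*N/3))
I(75)/W(86) = (272/75)/(595 + (4/3)*86**2 + (1027/3)*86) = (272*(1/75))/(595 + (4/3)*7396 + 88322/3) = 272/(75*(595 + 29584/3 + 88322/3)) = (272/75)/39897 = (272/75)*(1/39897) = 272/2992275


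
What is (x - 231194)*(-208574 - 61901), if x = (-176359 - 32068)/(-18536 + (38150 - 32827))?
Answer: 826181546650125/13213 ≈ 6.2528e+10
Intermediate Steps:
x = 208427/13213 (x = -208427/(-18536 + 5323) = -208427/(-13213) = -208427*(-1/13213) = 208427/13213 ≈ 15.774)
(x - 231194)*(-208574 - 61901) = (208427/13213 - 231194)*(-208574 - 61901) = -3054557895/13213*(-270475) = 826181546650125/13213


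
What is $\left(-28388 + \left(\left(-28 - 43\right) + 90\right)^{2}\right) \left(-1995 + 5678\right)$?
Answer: $-103223441$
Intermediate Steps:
$\left(-28388 + \left(\left(-28 - 43\right) + 90\right)^{2}\right) \left(-1995 + 5678\right) = \left(-28388 + \left(\left(-28 - 43\right) + 90\right)^{2}\right) 3683 = \left(-28388 + \left(-71 + 90\right)^{2}\right) 3683 = \left(-28388 + 19^{2}\right) 3683 = \left(-28388 + 361\right) 3683 = \left(-28027\right) 3683 = -103223441$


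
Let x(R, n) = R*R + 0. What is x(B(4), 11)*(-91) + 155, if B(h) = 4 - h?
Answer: 155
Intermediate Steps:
x(R, n) = R² (x(R, n) = R² + 0 = R²)
x(B(4), 11)*(-91) + 155 = (4 - 1*4)²*(-91) + 155 = (4 - 4)²*(-91) + 155 = 0²*(-91) + 155 = 0*(-91) + 155 = 0 + 155 = 155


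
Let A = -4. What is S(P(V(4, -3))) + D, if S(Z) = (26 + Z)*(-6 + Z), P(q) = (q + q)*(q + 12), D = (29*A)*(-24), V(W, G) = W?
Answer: 21572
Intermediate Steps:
D = 2784 (D = (29*(-4))*(-24) = -116*(-24) = 2784)
P(q) = 2*q*(12 + q) (P(q) = (2*q)*(12 + q) = 2*q*(12 + q))
S(Z) = (-6 + Z)*(26 + Z)
S(P(V(4, -3))) + D = (-156 + (2*4*(12 + 4))**2 + 20*(2*4*(12 + 4))) + 2784 = (-156 + (2*4*16)**2 + 20*(2*4*16)) + 2784 = (-156 + 128**2 + 20*128) + 2784 = (-156 + 16384 + 2560) + 2784 = 18788 + 2784 = 21572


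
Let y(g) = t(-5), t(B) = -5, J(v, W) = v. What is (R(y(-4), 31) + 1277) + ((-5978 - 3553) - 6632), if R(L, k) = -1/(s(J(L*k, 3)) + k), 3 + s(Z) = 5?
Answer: -491239/33 ≈ -14886.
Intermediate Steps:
s(Z) = 2 (s(Z) = -3 + 5 = 2)
y(g) = -5
R(L, k) = -1/(2 + k)
(R(y(-4), 31) + 1277) + ((-5978 - 3553) - 6632) = (-1/(2 + 31) + 1277) + ((-5978 - 3553) - 6632) = (-1/33 + 1277) + (-9531 - 6632) = (-1*1/33 + 1277) - 16163 = (-1/33 + 1277) - 16163 = 42140/33 - 16163 = -491239/33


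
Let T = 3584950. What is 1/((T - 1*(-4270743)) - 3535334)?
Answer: 1/4320359 ≈ 2.3146e-7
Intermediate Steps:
1/((T - 1*(-4270743)) - 3535334) = 1/((3584950 - 1*(-4270743)) - 3535334) = 1/((3584950 + 4270743) - 3535334) = 1/(7855693 - 3535334) = 1/4320359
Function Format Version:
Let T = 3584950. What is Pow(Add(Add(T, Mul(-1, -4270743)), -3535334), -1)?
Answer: Rational(1, 4320359) ≈ 2.3146e-7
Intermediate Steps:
Pow(Add(Add(T, Mul(-1, -4270743)), -3535334), -1) = Pow(Add(Add(3584950, Mul(-1, -4270743)), -3535334), -1) = Pow(Add(Add(3584950, 4270743), -3535334), -1) = Pow(Add(7855693, -3535334), -1) = Pow(4320359, -1) = Rational(1, 4320359)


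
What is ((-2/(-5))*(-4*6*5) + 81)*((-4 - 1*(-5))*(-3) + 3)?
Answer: 0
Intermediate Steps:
((-2/(-5))*(-4*6*5) + 81)*((-4 - 1*(-5))*(-3) + 3) = ((-2*(-⅕))*(-24*5) + 81)*((-4 + 5)*(-3) + 3) = ((⅖)*(-120) + 81)*(1*(-3) + 3) = (-48 + 81)*(-3 + 3) = 33*0 = 0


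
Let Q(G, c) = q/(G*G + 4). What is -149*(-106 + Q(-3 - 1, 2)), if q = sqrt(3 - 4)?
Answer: 15794 - 149*I/20 ≈ 15794.0 - 7.45*I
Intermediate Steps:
q = I (q = sqrt(-1) = I ≈ 1.0*I)
Q(G, c) = I/(4 + G**2) (Q(G, c) = I/(G*G + 4) = I/(G**2 + 4) = I/(4 + G**2))
-149*(-106 + Q(-3 - 1, 2)) = -149*(-106 + I/(4 + (-3 - 1)**2)) = -149*(-106 + I/(4 + (-4)**2)) = -149*(-106 + I/(4 + 16)) = -149*(-106 + I/20) = 15794 - 149*I/20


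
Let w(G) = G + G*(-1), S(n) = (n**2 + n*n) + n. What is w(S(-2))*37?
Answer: 0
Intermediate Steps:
S(n) = n + 2*n**2 (S(n) = (n**2 + n**2) + n = 2*n**2 + n = n + 2*n**2)
w(G) = 0 (w(G) = G - G = 0)
w(S(-2))*37 = 0*37 = 0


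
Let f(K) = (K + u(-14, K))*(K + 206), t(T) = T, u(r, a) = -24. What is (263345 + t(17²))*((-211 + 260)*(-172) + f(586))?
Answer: 115122640584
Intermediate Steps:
f(K) = (-24 + K)*(206 + K) (f(K) = (K - 24)*(K + 206) = (-24 + K)*(206 + K))
(263345 + t(17²))*((-211 + 260)*(-172) + f(586)) = (263345 + 17²)*((-211 + 260)*(-172) + (-4944 + 586² + 182*586)) = (263345 + 289)*(49*(-172) + (-4944 + 343396 + 106652)) = 263634*(-8428 + 445104) = 263634*436676 = 115122640584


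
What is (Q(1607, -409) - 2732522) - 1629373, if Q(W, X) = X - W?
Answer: -4363911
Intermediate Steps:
(Q(1607, -409) - 2732522) - 1629373 = ((-409 - 1*1607) - 2732522) - 1629373 = ((-409 - 1607) - 2732522) - 1629373 = (-2016 - 2732522) - 1629373 = -2734538 - 1629373 = -4363911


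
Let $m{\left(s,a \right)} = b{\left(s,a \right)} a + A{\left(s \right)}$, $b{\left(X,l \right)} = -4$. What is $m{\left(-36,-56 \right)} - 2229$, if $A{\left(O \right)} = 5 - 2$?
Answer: $-2002$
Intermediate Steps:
$A{\left(O \right)} = 3$
$m{\left(s,a \right)} = 3 - 4 a$ ($m{\left(s,a \right)} = - 4 a + 3 = 3 - 4 a$)
$m{\left(-36,-56 \right)} - 2229 = \left(3 - -224\right) - 2229 = \left(3 + 224\right) - 2229 = 227 - 2229 = -2002$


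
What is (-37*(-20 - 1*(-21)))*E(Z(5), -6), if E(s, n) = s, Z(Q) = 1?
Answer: -37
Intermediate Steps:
(-37*(-20 - 1*(-21)))*E(Z(5), -6) = -37*(-20 - 1*(-21))*1 = -37*(-20 + 21)*1 = -37*1*1 = -37*1 = -37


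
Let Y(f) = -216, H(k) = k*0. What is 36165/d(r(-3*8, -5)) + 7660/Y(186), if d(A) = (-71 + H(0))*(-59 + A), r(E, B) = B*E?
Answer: -10246775/233874 ≈ -43.813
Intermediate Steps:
H(k) = 0
d(A) = 4189 - 71*A (d(A) = (-71 + 0)*(-59 + A) = -71*(-59 + A) = 4189 - 71*A)
36165/d(r(-3*8, -5)) + 7660/Y(186) = 36165/(4189 - (-355)*(-3*8)) + 7660/(-216) = 36165/(4189 - (-355)*(-24)) + 7660*(-1/216) = 36165/(4189 - 71*120) - 1915/54 = 36165/(4189 - 8520) - 1915/54 = 36165/(-4331) - 1915/54 = 36165*(-1/4331) - 1915/54 = -36165/4331 - 1915/54 = -10246775/233874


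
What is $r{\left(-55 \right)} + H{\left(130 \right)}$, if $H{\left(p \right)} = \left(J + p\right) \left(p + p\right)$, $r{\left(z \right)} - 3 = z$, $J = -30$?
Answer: $25948$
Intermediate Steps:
$r{\left(z \right)} = 3 + z$
$H{\left(p \right)} = 2 p \left(-30 + p\right)$ ($H{\left(p \right)} = \left(-30 + p\right) \left(p + p\right) = \left(-30 + p\right) 2 p = 2 p \left(-30 + p\right)$)
$r{\left(-55 \right)} + H{\left(130 \right)} = \left(3 - 55\right) + 2 \cdot 130 \left(-30 + 130\right) = -52 + 2 \cdot 130 \cdot 100 = -52 + 26000 = 25948$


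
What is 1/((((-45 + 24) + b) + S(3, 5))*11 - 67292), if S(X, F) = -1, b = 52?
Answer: -1/66962 ≈ -1.4934e-5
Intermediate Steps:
1/((((-45 + 24) + b) + S(3, 5))*11 - 67292) = 1/((((-45 + 24) + 52) - 1)*11 - 67292) = 1/(((-21 + 52) - 1)*11 - 67292) = 1/((31 - 1)*11 - 67292) = 1/(30*11 - 67292) = 1/(330 - 67292) = 1/(-66962) = -1/66962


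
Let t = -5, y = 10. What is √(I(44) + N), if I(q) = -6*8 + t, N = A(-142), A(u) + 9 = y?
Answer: 2*I*√13 ≈ 7.2111*I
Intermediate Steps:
A(u) = 1 (A(u) = -9 + 10 = 1)
N = 1
I(q) = -53 (I(q) = -6*8 - 5 = -48 - 5 = -53)
√(I(44) + N) = √(-53 + 1) = √(-52) = 2*I*√13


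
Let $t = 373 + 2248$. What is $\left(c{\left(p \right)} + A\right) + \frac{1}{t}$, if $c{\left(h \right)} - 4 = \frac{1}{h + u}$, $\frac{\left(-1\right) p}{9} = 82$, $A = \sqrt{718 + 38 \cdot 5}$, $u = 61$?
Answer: $\frac{7095724}{1774417} + 2 \sqrt{227} \approx 34.132$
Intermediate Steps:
$A = 2 \sqrt{227}$ ($A = \sqrt{718 + 190} = \sqrt{908} = 2 \sqrt{227} \approx 30.133$)
$p = -738$ ($p = \left(-9\right) 82 = -738$)
$t = 2621$
$c{\left(h \right)} = 4 + \frac{1}{61 + h}$ ($c{\left(h \right)} = 4 + \frac{1}{h + 61} = 4 + \frac{1}{61 + h}$)
$\left(c{\left(p \right)} + A\right) + \frac{1}{t} = \left(\frac{245 + 4 \left(-738\right)}{61 - 738} + 2 \sqrt{227}\right) + \frac{1}{2621} = \left(\frac{245 - 2952}{-677} + 2 \sqrt{227}\right) + \frac{1}{2621} = \left(\left(- \frac{1}{677}\right) \left(-2707\right) + 2 \sqrt{227}\right) + \frac{1}{2621} = \left(\frac{2707}{677} + 2 \sqrt{227}\right) + \frac{1}{2621} = \frac{7095724}{1774417} + 2 \sqrt{227}$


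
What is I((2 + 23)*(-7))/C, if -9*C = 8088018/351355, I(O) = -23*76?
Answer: 921252810/1348003 ≈ 683.42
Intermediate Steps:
I(O) = -1748
C = -2696006/1054065 (C = -2696006/(3*351355) = -⅑*8088018/351355 = -2696006/1054065 ≈ -2.5577)
I((2 + 23)*(-7))/C = -1748/(-2696006/1054065) = -1748*(-1054065/2696006) = 921252810/1348003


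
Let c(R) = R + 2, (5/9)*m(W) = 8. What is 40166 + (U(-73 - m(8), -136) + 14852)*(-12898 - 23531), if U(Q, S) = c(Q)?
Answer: -2689461527/5 ≈ -5.3789e+8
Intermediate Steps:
m(W) = 72/5 (m(W) = (9/5)*8 = 72/5)
c(R) = 2 + R
U(Q, S) = 2 + Q
40166 + (U(-73 - m(8), -136) + 14852)*(-12898 - 23531) = 40166 + ((2 + (-73 - 1*72/5)) + 14852)*(-12898 - 23531) = 40166 + ((2 + (-73 - 72/5)) + 14852)*(-36429) = 40166 + ((2 - 437/5) + 14852)*(-36429) = 40166 + (-427/5 + 14852)*(-36429) = 40166 + (73833/5)*(-36429) = 40166 - 2689662357/5 = -2689461527/5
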